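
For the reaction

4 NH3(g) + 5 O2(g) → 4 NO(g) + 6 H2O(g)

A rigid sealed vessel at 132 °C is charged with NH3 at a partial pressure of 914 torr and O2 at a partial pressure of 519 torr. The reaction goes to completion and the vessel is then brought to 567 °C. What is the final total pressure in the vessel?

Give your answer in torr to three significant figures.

Because the vessel is rigid and T is held at 132 °C, work the stoichiometry in partial pressures (P_i = n_iRT/V).
P(O2) required for 914 torr of NH3 = (5/4) × 914 = 1142 torr; available 519 torr, so O2 is limiting.
P(NH3) remaining = 914 − (4/5) × 519 = 498.8 torr
P(gaseous products) = (4+6)/5 × 519 = 1038 torr
P_total at 132 °C = 498.8 + 1038 = 1537 torr
Scaling to 567 °C: P = 1537 × 840.15/405.15 = 3187 torr

3190 torr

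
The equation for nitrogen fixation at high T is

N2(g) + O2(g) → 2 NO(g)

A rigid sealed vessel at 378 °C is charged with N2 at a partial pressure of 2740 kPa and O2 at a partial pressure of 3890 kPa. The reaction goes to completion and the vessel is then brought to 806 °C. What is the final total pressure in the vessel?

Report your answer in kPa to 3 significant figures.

11000 kPa

With V and T fixed, P_i ∝ n_i, so the mole ratios apply directly to partial pressures at 378 °C.
P(O2) required for 2740 kPa of N2 = (1/1) × 2740 = 2740 kPa; available 3890 kPa, so N2 is limiting.
P(O2) remaining = 3890 − (1/1) × 2740 = 1150 kPa
P(gaseous products) = (2)/1 × 2740 = 5480 kPa
P_total at 378 °C = 1150 + 5480 = 6630 kPa
Scaling to 806 °C: P = 6630 × 1079.15/651.15 = 10990 kPa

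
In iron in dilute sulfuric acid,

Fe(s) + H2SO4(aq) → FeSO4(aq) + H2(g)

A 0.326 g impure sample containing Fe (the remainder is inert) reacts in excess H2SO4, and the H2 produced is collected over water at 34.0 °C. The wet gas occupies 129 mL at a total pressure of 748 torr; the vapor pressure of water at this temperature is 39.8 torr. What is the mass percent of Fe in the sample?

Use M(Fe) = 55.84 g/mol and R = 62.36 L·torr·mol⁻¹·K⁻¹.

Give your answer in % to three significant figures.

81.7 %

P(H2) = 748 − 39.8 = 708.2 torr
n(H2) = PV/RT = (708.2 × 0.1290) / (62.36 × 307.15) = 0.004770 mol
n(Fe) = (1/1) × 0.004770 = 0.004770 mol
m(Fe) = 0.004770 × 55.84 = 0.2664 g
%Fe = 0.2664 / 0.326 × 100 = 81.72%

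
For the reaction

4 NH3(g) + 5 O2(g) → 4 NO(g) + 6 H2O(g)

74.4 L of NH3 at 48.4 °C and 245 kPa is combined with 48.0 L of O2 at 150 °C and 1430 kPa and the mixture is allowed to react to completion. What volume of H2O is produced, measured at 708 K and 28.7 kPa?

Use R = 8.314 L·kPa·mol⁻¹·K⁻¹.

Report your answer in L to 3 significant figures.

n(NH3) = PV/RT = (245 × 74.4) / (8.314 × 321.55) = 6.818 mol
n(O2) = PV/RT = (1430 × 48.0) / (8.314 × 423.15) = 19.51 mol
For 6.818 mol NH3, stoichiometry requires (5/4) × 6.818 = 8.522 mol O2; 19.51 mol is available, so NH3 is limiting.
n(H2O) = (6/4) × 6.818 = 10.23 mol
V(H2O) = nRT/P = 10.23 × 8.314 × 708 / 28.7 = 2098 L

2100 L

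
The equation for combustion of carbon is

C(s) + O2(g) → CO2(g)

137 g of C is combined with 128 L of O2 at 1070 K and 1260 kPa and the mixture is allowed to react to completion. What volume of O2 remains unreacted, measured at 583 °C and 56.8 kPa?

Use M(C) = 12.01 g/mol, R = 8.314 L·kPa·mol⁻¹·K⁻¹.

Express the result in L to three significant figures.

842 L

n(C) = 137 / 12.01 = 11.41 mol
n(O2) = PV/RT = (1260 × 128) / (8.314 × 1070) = 18.13 mol
For 11.41 mol C, stoichiometry requires (1/1) × 11.41 = 11.41 mol O2; 18.13 mol is available, so C is limiting.
n(O2) consumed = (1/1) × 11.41 = 11.41 mol; remaining = 18.13 − 11.41 = 6.720 mol
V(O2) = nRT/P = 6.720 × 8.314 × 856.15 / 56.8 = 842.1 L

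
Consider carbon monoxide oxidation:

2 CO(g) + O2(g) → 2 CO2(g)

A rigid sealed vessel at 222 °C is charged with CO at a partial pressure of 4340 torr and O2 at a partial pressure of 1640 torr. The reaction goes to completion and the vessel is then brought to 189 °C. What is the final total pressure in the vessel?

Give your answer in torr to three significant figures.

With V and T fixed, P_i ∝ n_i, so the mole ratios apply directly to partial pressures at 222 °C.
P(O2) required for 4340 torr of CO = (1/2) × 4340 = 2170 torr; available 1640 torr, so O2 is limiting.
P(CO) remaining = 4340 − (2/1) × 1640 = 1060 torr
P(gaseous products) = (2)/1 × 1640 = 3280 torr
P_total at 222 °C = 1060 + 3280 = 4340 torr
Scaling to 189 °C: P = 4340 × 462.15/495.15 = 4051 torr

4050 torr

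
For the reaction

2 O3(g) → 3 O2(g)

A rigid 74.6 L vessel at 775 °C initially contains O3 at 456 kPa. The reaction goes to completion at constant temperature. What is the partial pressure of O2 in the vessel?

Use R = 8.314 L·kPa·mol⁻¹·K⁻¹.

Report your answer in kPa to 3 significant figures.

n(O3)₀ = PV/RT = (456 × 74.6) / (8.314 × 1048.15) = 3.904 mol
n(O2) = (3/2) × 3.904 = 5.856 mol
P(O2) = nRT/V = 5.856 × 8.314 × 1048.15 / 74.6 = 684.1 kPa

684 kPa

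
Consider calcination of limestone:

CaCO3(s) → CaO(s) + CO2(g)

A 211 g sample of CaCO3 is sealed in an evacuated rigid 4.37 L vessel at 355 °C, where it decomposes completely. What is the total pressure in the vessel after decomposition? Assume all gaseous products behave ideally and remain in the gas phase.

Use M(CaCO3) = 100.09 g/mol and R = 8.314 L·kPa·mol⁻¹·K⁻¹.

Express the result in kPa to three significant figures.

2520 kPa

n(CaCO3) = 211 / 100.09 = 2.108 mol
n(gas produced) = (1/1) × 2.108 = 2.108 mol
P = nRT/V = 2.108 × 8.314 × 628.15 / 4.37 = 2519 kPa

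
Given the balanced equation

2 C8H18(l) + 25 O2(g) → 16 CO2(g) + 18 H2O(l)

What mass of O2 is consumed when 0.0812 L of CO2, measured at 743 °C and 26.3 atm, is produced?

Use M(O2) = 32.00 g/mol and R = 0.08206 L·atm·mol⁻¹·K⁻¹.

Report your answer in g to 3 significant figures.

n(CO2) = PV/RT = (26.3 × 0.0812) / (0.08206 × 1016.15) = 0.02561 mol
n(O2) = (25/16) × 0.02561 = 0.04002 mol
m(O2) = 0.04002 × 32.00 = 1.281 g

1.28 g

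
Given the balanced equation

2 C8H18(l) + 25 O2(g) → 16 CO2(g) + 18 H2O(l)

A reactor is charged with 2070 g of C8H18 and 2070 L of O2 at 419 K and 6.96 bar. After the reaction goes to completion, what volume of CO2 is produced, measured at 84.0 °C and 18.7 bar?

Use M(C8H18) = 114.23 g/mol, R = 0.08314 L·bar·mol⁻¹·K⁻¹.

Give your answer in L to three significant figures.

230 L

n(C8H18) = 2070 / 114.23 = 18.12 mol
n(O2) = PV/RT = (6.96 × 2070) / (0.08314 × 419) = 413.6 mol
For 18.12 mol C8H18, stoichiometry requires (25/2) × 18.12 = 226.5 mol O2; 413.6 mol is available, so C8H18 is limiting.
n(CO2) = (16/2) × 18.12 = 145.0 mol
V(CO2) = nRT/P = 145.0 × 0.08314 × 357.15 / 18.7 = 230.2 L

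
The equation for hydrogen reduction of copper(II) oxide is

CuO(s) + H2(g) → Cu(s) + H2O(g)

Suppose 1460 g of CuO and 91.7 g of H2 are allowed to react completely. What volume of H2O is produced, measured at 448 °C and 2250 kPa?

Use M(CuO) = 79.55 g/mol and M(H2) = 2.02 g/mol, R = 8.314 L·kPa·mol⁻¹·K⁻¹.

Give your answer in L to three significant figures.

n(CuO) = 1460 / 79.55 = 18.35 mol
n(H2) = 91.7 / 2.02 = 45.40 mol
For 18.35 mol CuO, stoichiometry requires (1/1) × 18.35 = 18.35 mol H2; 45.40 mol is available, so CuO is limiting.
n(H2O) = (1/1) × 18.35 = 18.35 mol
V(H2O) = nRT/P = 18.35 × 8.314 × 721.15 / 2250 = 48.90 L

48.9 L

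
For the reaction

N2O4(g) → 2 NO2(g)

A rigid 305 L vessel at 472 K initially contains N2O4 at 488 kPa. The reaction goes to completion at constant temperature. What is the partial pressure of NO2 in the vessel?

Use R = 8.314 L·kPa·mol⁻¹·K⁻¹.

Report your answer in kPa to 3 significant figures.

976 kPa

n(N2O4)₀ = PV/RT = (488 × 305) / (8.314 × 472) = 37.93 mol
n(NO2) = (2/1) × 37.93 = 75.86 mol
P(NO2) = nRT/V = 75.86 × 8.314 × 472 / 305 = 976.0 kPa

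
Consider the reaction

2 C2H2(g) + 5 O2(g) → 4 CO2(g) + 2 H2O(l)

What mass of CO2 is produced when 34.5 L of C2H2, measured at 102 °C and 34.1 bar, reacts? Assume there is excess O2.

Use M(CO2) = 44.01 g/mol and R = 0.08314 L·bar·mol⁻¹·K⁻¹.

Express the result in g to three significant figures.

3320 g

n(C2H2) = PV/RT = (34.1 × 34.5) / (0.08314 × 375.15) = 37.72 mol
n(CO2) = (4/2) × 37.72 = 75.44 mol
m(CO2) = 75.44 × 44.01 = 3320 g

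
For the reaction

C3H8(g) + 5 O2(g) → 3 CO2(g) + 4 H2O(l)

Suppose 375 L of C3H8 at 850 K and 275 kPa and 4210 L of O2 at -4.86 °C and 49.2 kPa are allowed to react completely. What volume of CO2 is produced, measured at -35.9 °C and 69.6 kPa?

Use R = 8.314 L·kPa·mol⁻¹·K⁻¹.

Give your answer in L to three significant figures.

1240 L

n(C3H8) = PV/RT = (275 × 375) / (8.314 × 850) = 14.59 mol
n(O2) = PV/RT = (49.2 × 4210) / (8.314 × 268.29) = 92.86 mol
For 14.59 mol C3H8, stoichiometry requires (5/1) × 14.59 = 72.95 mol O2; 92.86 mol is available, so C3H8 is limiting.
n(CO2) = (3/1) × 14.59 = 43.77 mol
V(CO2) = nRT/P = 43.77 × 8.314 × 237.25 / 69.6 = 1240 L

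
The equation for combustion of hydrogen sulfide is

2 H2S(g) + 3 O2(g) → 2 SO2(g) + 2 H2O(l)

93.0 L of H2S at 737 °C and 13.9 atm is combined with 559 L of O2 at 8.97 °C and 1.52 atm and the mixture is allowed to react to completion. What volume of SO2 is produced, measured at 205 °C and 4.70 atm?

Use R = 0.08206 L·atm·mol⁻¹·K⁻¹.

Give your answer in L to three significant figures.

n(H2S) = PV/RT = (13.9 × 93.0) / (0.08206 × 1010.15) = 15.59 mol
n(O2) = PV/RT = (1.52 × 559) / (0.08206 × 282.12) = 36.70 mol
For 15.59 mol H2S, stoichiometry requires (3/2) × 15.59 = 23.38 mol O2; 36.70 mol is available, so H2S is limiting.
n(SO2) = (2/2) × 15.59 = 15.59 mol
V(SO2) = nRT/P = 15.59 × 0.08206 × 478.15 / 4.70 = 130.1 L

130 L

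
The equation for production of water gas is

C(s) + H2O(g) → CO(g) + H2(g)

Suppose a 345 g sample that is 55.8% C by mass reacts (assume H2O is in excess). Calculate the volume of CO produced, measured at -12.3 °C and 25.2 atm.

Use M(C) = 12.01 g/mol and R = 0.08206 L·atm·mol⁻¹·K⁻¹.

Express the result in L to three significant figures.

13.6 L

mass of C = 345 × 55.8/100 = 192.5 g
n(C) = 192.5 / 12.01 = 16.03 mol
n(CO) = (1/1) × 16.03 = 16.03 mol
V = nRT/P = 16.03 × 0.08206 × 260.85 / 25.2 = 13.62 L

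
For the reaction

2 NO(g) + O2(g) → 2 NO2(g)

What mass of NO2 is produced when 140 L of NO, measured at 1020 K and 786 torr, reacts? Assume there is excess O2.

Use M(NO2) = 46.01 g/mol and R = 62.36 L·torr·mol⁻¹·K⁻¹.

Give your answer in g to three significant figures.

79.6 g

n(NO) = PV/RT = (786 × 140) / (62.36 × 1020) = 1.730 mol
n(NO2) = (2/2) × 1.730 = 1.730 mol
m(NO2) = 1.730 × 46.01 = 79.60 g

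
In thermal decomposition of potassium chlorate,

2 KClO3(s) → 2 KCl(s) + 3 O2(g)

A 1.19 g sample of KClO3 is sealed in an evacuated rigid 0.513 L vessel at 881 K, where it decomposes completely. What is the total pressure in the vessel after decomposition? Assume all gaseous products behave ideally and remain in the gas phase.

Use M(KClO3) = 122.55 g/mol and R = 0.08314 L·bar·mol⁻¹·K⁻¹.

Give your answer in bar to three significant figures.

n(KClO3) = 1.19 / 122.55 = 0.009710 mol
n(gas produced) = (3/2) × 0.009710 = 0.01456 mol
P = nRT/V = 0.01456 × 0.08314 × 881 / 0.513 = 2.079 bar

2.08 bar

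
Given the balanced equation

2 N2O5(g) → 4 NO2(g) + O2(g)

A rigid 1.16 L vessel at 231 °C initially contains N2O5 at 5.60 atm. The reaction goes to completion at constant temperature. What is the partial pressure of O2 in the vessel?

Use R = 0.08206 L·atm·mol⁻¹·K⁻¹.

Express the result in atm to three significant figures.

n(N2O5)₀ = PV/RT = (5.60 × 1.16) / (0.08206 × 504.15) = 0.1570 mol
n(O2) = (1/2) × 0.1570 = 0.07850 mol
P(O2) = nRT/V = 0.07850 × 0.08206 × 504.15 / 1.16 = 2.800 atm

2.80 atm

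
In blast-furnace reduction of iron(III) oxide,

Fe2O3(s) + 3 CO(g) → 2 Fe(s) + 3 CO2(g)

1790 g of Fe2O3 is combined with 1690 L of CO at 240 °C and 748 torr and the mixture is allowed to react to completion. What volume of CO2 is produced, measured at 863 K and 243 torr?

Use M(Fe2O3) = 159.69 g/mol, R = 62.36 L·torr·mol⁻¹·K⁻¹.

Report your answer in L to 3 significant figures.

n(Fe2O3) = 1790 / 159.69 = 11.21 mol
n(CO) = PV/RT = (748 × 1690) / (62.36 × 513.15) = 39.50 mol
For 11.21 mol Fe2O3, stoichiometry requires (3/1) × 11.21 = 33.63 mol CO; 39.50 mol is available, so Fe2O3 is limiting.
n(CO2) = (3/1) × 11.21 = 33.63 mol
V(CO2) = nRT/P = 33.63 × 62.36 × 863 / 243 = 7448 L

7450 L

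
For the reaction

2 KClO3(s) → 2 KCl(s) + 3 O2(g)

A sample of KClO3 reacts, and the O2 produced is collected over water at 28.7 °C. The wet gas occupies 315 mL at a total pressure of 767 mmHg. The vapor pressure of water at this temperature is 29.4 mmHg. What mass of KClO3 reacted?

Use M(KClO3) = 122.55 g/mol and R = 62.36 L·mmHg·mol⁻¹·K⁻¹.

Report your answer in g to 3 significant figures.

P(O2) = 767 − 29.4 = 737.6 mmHg
n(O2) = PV/RT = (737.6 × 0.3150) / (62.36 × 301.85) = 0.01234 mol
n(KClO3) = (2/3) × 0.01234 = 0.008227 mol
m(KClO3) = 0.008227 × 122.55 = 1.008 g

1.01 g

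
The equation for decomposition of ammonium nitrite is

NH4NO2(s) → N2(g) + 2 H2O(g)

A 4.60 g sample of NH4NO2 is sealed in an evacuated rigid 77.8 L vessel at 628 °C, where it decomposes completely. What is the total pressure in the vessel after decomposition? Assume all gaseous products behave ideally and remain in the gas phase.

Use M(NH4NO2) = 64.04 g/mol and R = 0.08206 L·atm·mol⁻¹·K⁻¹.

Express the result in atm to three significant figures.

n(NH4NO2) = 4.60 / 64.04 = 0.07183 mol
n(gas produced) = (3/1) × 0.07183 = 0.2155 mol
P = nRT/V = 0.2155 × 0.08206 × 901.15 / 77.8 = 0.2048 atm

0.205 atm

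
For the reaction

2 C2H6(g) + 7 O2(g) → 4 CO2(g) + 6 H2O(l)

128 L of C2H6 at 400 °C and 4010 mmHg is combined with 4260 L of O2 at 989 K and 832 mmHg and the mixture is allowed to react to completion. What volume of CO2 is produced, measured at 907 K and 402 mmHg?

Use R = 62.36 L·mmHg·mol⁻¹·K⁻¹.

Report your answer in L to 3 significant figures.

3440 L

n(C2H6) = PV/RT = (4010 × 128) / (62.36 × 673.15) = 12.23 mol
n(O2) = PV/RT = (832 × 4260) / (62.36 × 989) = 57.47 mol
For 12.23 mol C2H6, stoichiometry requires (7/2) × 12.23 = 42.80 mol O2; 57.47 mol is available, so C2H6 is limiting.
n(CO2) = (4/2) × 12.23 = 24.46 mol
V(CO2) = nRT/P = 24.46 × 62.36 × 907 / 402 = 3441 L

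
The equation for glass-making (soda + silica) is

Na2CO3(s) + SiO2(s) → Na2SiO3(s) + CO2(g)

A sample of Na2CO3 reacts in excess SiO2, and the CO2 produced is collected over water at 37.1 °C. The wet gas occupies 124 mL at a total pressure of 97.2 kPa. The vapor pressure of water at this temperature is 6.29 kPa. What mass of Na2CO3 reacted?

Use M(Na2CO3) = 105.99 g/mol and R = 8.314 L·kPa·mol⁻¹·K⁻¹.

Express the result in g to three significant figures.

0.463 g

P(CO2) = 97.2 − 6.29 = 90.91 kPa
n(CO2) = PV/RT = (90.91 × 0.1240) / (8.314 × 310.25) = 0.004370 mol
n(Na2CO3) = (1/1) × 0.004370 = 0.004370 mol
m(Na2CO3) = 0.004370 × 105.99 = 0.4632 g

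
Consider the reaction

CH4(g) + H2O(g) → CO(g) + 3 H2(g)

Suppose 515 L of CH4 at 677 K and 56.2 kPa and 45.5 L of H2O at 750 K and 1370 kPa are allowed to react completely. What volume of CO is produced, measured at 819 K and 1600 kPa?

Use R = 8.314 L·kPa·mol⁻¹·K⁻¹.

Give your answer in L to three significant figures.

21.9 L

n(CH4) = PV/RT = (56.2 × 515) / (8.314 × 677) = 5.142 mol
n(H2O) = PV/RT = (1370 × 45.5) / (8.314 × 750) = 9.997 mol
For 5.142 mol CH4, stoichiometry requires (1/1) × 5.142 = 5.142 mol H2O; 9.997 mol is available, so CH4 is limiting.
n(CO) = (1/1) × 5.142 = 5.142 mol
V(CO) = nRT/P = 5.142 × 8.314 × 819 / 1600 = 21.88 L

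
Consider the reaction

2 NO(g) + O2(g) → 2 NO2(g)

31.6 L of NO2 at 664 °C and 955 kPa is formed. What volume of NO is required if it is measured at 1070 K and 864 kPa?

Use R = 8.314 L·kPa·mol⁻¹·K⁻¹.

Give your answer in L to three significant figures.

n(NO2) = PV/RT = (955 × 31.6) / (8.314 × 937.15) = 3.873 mol
n(NO) = (2/2) × 3.873 = 3.873 mol
V = nRT/P = 3.873 × 8.314 × 1070 / 864 = 39.88 L

39.9 L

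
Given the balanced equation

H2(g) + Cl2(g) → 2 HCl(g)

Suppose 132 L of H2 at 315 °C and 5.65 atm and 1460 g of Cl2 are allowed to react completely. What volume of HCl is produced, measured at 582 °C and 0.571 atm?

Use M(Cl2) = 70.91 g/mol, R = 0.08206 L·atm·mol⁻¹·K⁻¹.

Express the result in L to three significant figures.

3800 L

n(H2) = PV/RT = (5.65 × 132) / (0.08206 × 588.15) = 15.45 mol
n(Cl2) = 1460 / 70.91 = 20.59 mol
For 15.45 mol H2, stoichiometry requires (1/1) × 15.45 = 15.45 mol Cl2; 20.59 mol is available, so H2 is limiting.
n(HCl) = (2/1) × 15.45 = 30.90 mol
V(HCl) = nRT/P = 30.90 × 0.08206 × 855.15 / 0.571 = 3797 L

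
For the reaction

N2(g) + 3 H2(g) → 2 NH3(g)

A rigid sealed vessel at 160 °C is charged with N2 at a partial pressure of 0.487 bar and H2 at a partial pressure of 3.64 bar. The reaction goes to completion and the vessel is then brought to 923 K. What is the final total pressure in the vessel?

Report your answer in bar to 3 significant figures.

With V and T fixed, P_i ∝ n_i, so the mole ratios apply directly to partial pressures at 160 °C.
P(H2) required for 0.487 bar of N2 = (3/1) × 0.487 = 1.461 bar; available 3.64 bar, so N2 is limiting.
P(H2) remaining = 3.64 − (3/1) × 0.487 = 2.179 bar
P(gaseous products) = (2)/1 × 0.487 = 0.9740 bar
P_total at 160 °C = 2.179 + 0.9740 = 3.153 bar
Scaling to 923 K: P = 3.153 × 923/433.15 = 6.719 bar

6.72 bar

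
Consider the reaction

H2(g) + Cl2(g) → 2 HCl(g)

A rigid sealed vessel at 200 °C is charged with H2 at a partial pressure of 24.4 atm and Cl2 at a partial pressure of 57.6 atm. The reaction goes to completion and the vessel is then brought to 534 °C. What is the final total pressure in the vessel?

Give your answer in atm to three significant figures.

Because the vessel is rigid and T is held at 200 °C, work the stoichiometry in partial pressures (P_i = n_iRT/V).
P(Cl2) required for 24.4 atm of H2 = (1/1) × 24.4 = 24.40 atm; available 57.6 atm, so H2 is limiting.
P(Cl2) remaining = 57.6 − (1/1) × 24.4 = 33.20 atm
P(gaseous products) = (2)/1 × 24.4 = 48.80 atm
P_total at 200 °C = 33.20 + 48.80 = 82.00 atm
Scaling to 534 °C: P = 82.00 × 807.15/473.15 = 139.9 atm

140 atm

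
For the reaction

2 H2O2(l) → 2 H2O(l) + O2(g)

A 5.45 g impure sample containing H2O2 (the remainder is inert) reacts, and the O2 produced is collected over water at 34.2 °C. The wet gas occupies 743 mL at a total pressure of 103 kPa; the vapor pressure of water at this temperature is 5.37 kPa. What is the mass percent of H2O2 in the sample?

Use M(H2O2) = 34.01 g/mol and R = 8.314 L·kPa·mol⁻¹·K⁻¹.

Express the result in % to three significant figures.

35.4 %

P(O2) = 103 − 5.37 = 97.63 kPa
n(O2) = PV/RT = (97.63 × 0.7430) / (8.314 × 307.35) = 0.02839 mol
n(H2O2) = (2/1) × 0.02839 = 0.05678 mol
m(H2O2) = 0.05678 × 34.01 = 1.931 g
%H2O2 = 1.931 / 5.45 × 100 = 35.43%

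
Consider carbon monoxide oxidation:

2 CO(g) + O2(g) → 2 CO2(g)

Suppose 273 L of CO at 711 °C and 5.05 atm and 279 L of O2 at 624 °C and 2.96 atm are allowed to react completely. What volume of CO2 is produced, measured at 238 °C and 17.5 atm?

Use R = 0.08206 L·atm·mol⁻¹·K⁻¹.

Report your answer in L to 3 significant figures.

40.9 L

n(CO) = PV/RT = (5.05 × 273) / (0.08206 × 984.15) = 17.07 mol
n(O2) = PV/RT = (2.96 × 279) / (0.08206 × 897.15) = 11.22 mol
For 17.07 mol CO, stoichiometry requires (1/2) × 17.07 = 8.535 mol O2; 11.22 mol is available, so CO is limiting.
n(CO2) = (2/2) × 17.07 = 17.07 mol
V(CO2) = nRT/P = 17.07 × 0.08206 × 511.15 / 17.5 = 40.91 L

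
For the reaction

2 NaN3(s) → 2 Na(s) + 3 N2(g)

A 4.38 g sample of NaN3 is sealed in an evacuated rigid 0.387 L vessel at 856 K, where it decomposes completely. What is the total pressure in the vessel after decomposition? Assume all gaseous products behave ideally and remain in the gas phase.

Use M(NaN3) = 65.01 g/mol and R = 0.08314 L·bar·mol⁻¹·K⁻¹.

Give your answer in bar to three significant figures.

18.6 bar

n(NaN3) = 4.38 / 65.01 = 0.06737 mol
n(gas produced) = (3/2) × 0.06737 = 0.1011 mol
P = nRT/V = 0.1011 × 0.08314 × 856 / 0.387 = 18.59 bar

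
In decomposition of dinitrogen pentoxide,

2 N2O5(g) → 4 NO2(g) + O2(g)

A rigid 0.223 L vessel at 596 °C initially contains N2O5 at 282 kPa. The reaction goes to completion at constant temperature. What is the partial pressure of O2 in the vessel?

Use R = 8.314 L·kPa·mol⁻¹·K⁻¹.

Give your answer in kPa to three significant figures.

141 kPa

n(N2O5)₀ = PV/RT = (282 × 0.223) / (8.314 × 869.15) = 0.008703 mol
n(O2) = (1/2) × 0.008703 = 0.004352 mol
P(O2) = nRT/V = 0.004352 × 8.314 × 869.15 / 0.223 = 141.0 kPa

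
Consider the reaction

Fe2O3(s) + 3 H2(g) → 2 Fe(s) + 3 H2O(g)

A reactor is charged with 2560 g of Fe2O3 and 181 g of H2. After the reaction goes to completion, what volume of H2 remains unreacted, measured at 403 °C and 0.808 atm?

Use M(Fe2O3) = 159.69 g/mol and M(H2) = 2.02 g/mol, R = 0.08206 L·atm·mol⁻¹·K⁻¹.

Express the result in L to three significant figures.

n(Fe2O3) = 2560 / 159.69 = 16.03 mol
n(H2) = 181 / 2.02 = 89.60 mol
For 16.03 mol Fe2O3, stoichiometry requires (3/1) × 16.03 = 48.09 mol H2; 89.60 mol is available, so Fe2O3 is limiting.
n(H2) consumed = (3/1) × 16.03 = 48.09 mol; remaining = 89.60 − 48.09 = 41.51 mol
V(H2) = nRT/P = 41.51 × 0.08206 × 676.15 / 0.808 = 2850 L

2850 L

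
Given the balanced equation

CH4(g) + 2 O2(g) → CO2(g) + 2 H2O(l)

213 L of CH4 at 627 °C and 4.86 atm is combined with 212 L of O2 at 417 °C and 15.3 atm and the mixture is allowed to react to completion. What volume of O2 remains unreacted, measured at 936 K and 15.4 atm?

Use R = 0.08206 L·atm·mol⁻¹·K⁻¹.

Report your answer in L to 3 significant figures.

146 L

n(CH4) = PV/RT = (4.86 × 213) / (0.08206 × 900.15) = 14.01 mol
n(O2) = PV/RT = (15.3 × 212) / (0.08206 × 690.15) = 57.27 mol
For 14.01 mol CH4, stoichiometry requires (2/1) × 14.01 = 28.02 mol O2; 57.27 mol is available, so CH4 is limiting.
n(O2) consumed = (2/1) × 14.01 = 28.02 mol; remaining = 57.27 − 28.02 = 29.25 mol
V(O2) = nRT/P = 29.25 × 0.08206 × 936 / 15.4 = 145.9 L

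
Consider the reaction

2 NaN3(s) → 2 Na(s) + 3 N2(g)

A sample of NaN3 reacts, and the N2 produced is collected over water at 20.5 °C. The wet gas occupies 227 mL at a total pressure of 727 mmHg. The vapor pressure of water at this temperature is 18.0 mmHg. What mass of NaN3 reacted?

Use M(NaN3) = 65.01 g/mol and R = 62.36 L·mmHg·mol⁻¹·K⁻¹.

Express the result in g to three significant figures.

P(N2) = 727 − 18.0 = 709.0 mmHg
n(N2) = PV/RT = (709.0 × 0.2270) / (62.36 × 293.65) = 0.008789 mol
n(NaN3) = (2/3) × 0.008789 = 0.005859 mol
m(NaN3) = 0.005859 × 65.01 = 0.3809 g

0.381 g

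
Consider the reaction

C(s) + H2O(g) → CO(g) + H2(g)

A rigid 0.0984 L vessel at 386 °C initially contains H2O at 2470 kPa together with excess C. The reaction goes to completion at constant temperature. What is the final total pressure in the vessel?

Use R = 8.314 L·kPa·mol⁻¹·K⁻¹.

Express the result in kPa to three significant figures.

Rigid vessel, constant T ⇒ P scales with total gas moles (1 → 2).
P_final = (2/1) × 2470 = 4940 kPa

4940 kPa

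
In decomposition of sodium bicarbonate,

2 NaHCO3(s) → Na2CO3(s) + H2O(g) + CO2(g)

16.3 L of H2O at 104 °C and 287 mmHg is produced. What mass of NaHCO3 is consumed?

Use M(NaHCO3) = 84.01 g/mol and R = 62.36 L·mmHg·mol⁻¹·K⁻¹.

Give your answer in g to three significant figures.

33.4 g

n(H2O) = PV/RT = (287 × 16.3) / (62.36 × 377.15) = 0.1989 mol
n(NaHCO3) = (2/1) × 0.1989 = 0.3978 mol
m(NaHCO3) = 0.3978 × 84.01 = 33.42 g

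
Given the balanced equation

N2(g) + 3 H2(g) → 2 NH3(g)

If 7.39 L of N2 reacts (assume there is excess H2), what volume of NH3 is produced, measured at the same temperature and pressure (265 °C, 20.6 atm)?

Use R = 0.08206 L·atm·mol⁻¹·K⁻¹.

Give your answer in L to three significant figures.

14.8 L

At constant T and P, gas volumes are in the mole ratio: V(NH3) = (2/1) × 7.39 = 14.78 L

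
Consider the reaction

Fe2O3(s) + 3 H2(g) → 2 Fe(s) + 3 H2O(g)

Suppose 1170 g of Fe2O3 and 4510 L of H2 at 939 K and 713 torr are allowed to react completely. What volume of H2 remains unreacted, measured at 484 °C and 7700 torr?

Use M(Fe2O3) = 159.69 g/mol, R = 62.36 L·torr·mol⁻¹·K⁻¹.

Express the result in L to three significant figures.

n(Fe2O3) = 1170 / 159.69 = 7.327 mol
n(H2) = PV/RT = (713 × 4510) / (62.36 × 939) = 54.92 mol
For 7.327 mol Fe2O3, stoichiometry requires (3/1) × 7.327 = 21.98 mol H2; 54.92 mol is available, so Fe2O3 is limiting.
n(H2) consumed = (3/1) × 7.327 = 21.98 mol; remaining = 54.92 − 21.98 = 32.94 mol
V(H2) = nRT/P = 32.94 × 62.36 × 757.15 / 7700 = 202.0 L

202 L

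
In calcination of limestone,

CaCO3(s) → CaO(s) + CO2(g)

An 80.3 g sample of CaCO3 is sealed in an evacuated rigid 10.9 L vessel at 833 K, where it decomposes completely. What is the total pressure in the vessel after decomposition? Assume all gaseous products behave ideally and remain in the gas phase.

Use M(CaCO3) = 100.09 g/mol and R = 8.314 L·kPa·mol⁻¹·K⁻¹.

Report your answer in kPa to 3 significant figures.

510 kPa

n(CaCO3) = 80.3 / 100.09 = 0.8023 mol
n(gas produced) = (1/1) × 0.8023 = 0.8023 mol
P = nRT/V = 0.8023 × 8.314 × 833 / 10.9 = 509.8 kPa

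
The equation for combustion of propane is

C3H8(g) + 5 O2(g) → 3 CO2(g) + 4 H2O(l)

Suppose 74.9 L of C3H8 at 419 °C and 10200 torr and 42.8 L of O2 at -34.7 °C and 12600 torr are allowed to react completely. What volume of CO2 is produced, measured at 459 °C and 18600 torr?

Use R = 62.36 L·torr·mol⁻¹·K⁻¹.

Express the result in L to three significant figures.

53.4 L

n(C3H8) = PV/RT = (10200 × 74.9) / (62.36 × 692.15) = 17.70 mol
n(O2) = PV/RT = (12600 × 42.8) / (62.36 × 238.45) = 36.27 mol
For 17.70 mol C3H8, stoichiometry requires (5/1) × 17.70 = 88.50 mol O2; 36.27 mol is available, so O2 is limiting.
n(CO2) = (3/5) × 36.27 = 21.76 mol
V(CO2) = nRT/P = 21.76 × 62.36 × 732.15 / 18600 = 53.41 L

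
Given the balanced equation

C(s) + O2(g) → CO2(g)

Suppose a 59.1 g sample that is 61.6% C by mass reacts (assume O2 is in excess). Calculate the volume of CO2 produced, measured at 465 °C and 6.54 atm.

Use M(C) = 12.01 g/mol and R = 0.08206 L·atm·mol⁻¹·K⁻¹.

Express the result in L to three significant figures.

mass of C = 59.1 × 61.6/100 = 36.41 g
n(C) = 36.41 / 12.01 = 3.032 mol
n(CO2) = (1/1) × 3.032 = 3.032 mol
V = nRT/P = 3.032 × 0.08206 × 738.15 / 6.54 = 28.08 L

28.1 L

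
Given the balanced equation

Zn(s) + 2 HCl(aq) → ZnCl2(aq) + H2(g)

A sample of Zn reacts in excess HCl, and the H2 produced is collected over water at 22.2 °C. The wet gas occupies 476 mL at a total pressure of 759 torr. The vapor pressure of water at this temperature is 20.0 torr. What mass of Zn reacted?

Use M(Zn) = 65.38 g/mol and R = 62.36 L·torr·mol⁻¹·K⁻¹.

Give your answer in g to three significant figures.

1.25 g

P(H2) = 759 − 20.0 = 739.0 torr
n(H2) = PV/RT = (739.0 × 0.4760) / (62.36 × 295.35) = 0.01910 mol
n(Zn) = (1/1) × 0.01910 = 0.01910 mol
m(Zn) = 0.01910 × 65.38 = 1.249 g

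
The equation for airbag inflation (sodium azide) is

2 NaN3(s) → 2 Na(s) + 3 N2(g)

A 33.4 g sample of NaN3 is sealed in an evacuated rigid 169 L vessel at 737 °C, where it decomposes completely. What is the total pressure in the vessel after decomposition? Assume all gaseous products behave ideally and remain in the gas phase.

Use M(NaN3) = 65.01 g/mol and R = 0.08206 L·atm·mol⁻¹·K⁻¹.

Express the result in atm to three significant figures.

n(NaN3) = 33.4 / 65.01 = 0.5138 mol
n(gas produced) = (3/2) × 0.5138 = 0.7707 mol
P = nRT/V = 0.7707 × 0.08206 × 1010.15 / 169 = 0.3780 atm

0.378 atm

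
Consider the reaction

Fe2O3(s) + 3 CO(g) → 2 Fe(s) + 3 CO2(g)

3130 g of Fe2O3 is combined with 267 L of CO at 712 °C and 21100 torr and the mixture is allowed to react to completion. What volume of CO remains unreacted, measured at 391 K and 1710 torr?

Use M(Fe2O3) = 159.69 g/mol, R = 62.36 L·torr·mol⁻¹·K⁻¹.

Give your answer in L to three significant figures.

n(Fe2O3) = 3130 / 159.69 = 19.60 mol
n(CO) = PV/RT = (21100 × 267) / (62.36 × 985.15) = 91.70 mol
For 19.60 mol Fe2O3, stoichiometry requires (3/1) × 19.60 = 58.80 mol CO; 91.70 mol is available, so Fe2O3 is limiting.
n(CO) consumed = (3/1) × 19.60 = 58.80 mol; remaining = 91.70 − 58.80 = 32.90 mol
V(CO) = nRT/P = 32.90 × 62.36 × 391 / 1710 = 469.1 L

469 L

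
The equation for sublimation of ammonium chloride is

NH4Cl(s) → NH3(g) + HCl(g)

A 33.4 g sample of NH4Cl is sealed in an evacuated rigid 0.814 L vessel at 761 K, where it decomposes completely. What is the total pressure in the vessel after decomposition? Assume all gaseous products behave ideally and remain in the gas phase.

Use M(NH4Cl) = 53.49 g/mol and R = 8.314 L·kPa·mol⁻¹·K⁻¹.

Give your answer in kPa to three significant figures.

9710 kPa

n(NH4Cl) = 33.4 / 53.49 = 0.6244 mol
n(gas produced) = (2/1) × 0.6244 = 1.249 mol
P = nRT/V = 1.249 × 8.314 × 761 / 0.814 = 9708 kPa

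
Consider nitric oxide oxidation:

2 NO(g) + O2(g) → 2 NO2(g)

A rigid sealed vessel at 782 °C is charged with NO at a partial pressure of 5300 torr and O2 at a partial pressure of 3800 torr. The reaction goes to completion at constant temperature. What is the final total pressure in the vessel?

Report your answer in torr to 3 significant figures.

6450 torr

At constant V, partial pressures at 782 °C are proportional to moles, so apply stoichiometry directly to pressures.
P(O2) required for 5300 torr of NO = (1/2) × 5300 = 2650 torr; available 3800 torr, so NO is limiting.
P(O2) remaining = 3800 − (1/2) × 5300 = 1150 torr
P(gaseous products) = (2)/2 × 5300 = 5300 torr
P_total at 782 °C = 1150 + 5300 = 6450 torr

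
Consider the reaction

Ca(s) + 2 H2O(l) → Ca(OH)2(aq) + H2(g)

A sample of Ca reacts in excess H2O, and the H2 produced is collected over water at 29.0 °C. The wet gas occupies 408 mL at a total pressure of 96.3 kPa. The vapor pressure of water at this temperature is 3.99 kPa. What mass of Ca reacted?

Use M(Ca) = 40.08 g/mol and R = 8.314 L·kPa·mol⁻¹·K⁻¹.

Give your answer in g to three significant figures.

0.601 g

P(H2) = 96.3 − 3.99 = 92.31 kPa
n(H2) = PV/RT = (92.31 × 0.4080) / (8.314 × 302.15) = 0.01499 mol
n(Ca) = (1/1) × 0.01499 = 0.01499 mol
m(Ca) = 0.01499 × 40.08 = 0.6008 g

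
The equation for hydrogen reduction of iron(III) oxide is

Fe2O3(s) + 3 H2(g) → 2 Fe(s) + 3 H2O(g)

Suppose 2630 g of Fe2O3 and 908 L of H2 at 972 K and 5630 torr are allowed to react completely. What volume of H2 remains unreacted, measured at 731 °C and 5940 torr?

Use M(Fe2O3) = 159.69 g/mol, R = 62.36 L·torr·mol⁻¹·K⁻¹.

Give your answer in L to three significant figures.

368 L

n(Fe2O3) = 2630 / 159.69 = 16.47 mol
n(H2) = PV/RT = (5630 × 908) / (62.36 × 972) = 84.34 mol
For 16.47 mol Fe2O3, stoichiometry requires (3/1) × 16.47 = 49.41 mol H2; 84.34 mol is available, so Fe2O3 is limiting.
n(H2) consumed = (3/1) × 16.47 = 49.41 mol; remaining = 84.34 − 49.41 = 34.93 mol
V(H2) = nRT/P = 34.93 × 62.36 × 1004.15 / 5940 = 368.2 L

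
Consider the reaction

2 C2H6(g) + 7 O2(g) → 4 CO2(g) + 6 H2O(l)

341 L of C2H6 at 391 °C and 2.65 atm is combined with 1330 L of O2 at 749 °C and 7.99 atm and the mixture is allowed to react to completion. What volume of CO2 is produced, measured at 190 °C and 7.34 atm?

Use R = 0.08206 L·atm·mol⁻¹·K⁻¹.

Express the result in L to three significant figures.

n(C2H6) = PV/RT = (2.65 × 341) / (0.08206 × 664.15) = 16.58 mol
n(O2) = PV/RT = (7.99 × 1330) / (0.08206 × 1022.15) = 126.7 mol
For 16.58 mol C2H6, stoichiometry requires (7/2) × 16.58 = 58.03 mol O2; 126.7 mol is available, so C2H6 is limiting.
n(CO2) = (4/2) × 16.58 = 33.16 mol
V(CO2) = nRT/P = 33.16 × 0.08206 × 463.15 / 7.34 = 171.7 L

172 L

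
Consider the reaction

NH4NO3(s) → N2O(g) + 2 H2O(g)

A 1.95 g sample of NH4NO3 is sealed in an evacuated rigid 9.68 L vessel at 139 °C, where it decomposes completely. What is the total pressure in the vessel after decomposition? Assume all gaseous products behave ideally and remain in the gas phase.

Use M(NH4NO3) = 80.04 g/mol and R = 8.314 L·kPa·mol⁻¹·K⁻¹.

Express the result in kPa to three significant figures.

25.9 kPa

n(NH4NO3) = 1.95 / 80.04 = 0.02436 mol
n(gas produced) = (3/1) × 0.02436 = 0.07308 mol
P = nRT/V = 0.07308 × 8.314 × 412.15 / 9.68 = 25.87 kPa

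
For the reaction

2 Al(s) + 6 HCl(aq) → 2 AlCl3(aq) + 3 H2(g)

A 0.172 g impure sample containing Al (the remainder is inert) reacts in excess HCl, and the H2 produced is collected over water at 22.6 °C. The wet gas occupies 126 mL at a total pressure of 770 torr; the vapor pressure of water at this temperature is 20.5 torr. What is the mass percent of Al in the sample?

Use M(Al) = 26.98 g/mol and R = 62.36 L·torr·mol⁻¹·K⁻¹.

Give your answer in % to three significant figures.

P(H2) = 770 − 20.5 = 749.5 torr
n(H2) = PV/RT = (749.5 × 0.1260) / (62.36 × 295.75) = 0.005120 mol
n(Al) = (2/3) × 0.005120 = 0.003413 mol
m(Al) = 0.003413 × 26.98 = 0.09208 g
%Al = 0.09208 / 0.172 × 100 = 53.53%

53.5 %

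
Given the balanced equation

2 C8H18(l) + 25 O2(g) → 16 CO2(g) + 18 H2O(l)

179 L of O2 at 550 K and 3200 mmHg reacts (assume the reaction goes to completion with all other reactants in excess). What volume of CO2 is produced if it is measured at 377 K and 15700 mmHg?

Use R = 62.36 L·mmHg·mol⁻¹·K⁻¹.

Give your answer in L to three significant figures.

16.0 L

n(O2) = PV/RT = (3200 × 179) / (62.36 × 550) = 16.70 mol
n(CO2) = (16/25) × 16.70 = 10.69 mol
V = nRT/P = 10.69 × 62.36 × 377 / 15700 = 16.01 L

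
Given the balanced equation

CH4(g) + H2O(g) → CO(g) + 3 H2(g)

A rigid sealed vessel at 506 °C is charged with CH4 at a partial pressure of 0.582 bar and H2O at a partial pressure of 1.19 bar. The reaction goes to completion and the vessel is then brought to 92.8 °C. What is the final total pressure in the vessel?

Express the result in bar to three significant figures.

Because the vessel is rigid and T is held at 506 °C, work the stoichiometry in partial pressures (P_i = n_iRT/V).
P(H2O) required for 0.582 bar of CH4 = (1/1) × 0.582 = 0.5820 bar; available 1.19 bar, so CH4 is limiting.
P(H2O) remaining = 1.19 − (1/1) × 0.582 = 0.6080 bar
P(gaseous products) = (1+3)/1 × 0.582 = 2.328 bar
P_total at 506 °C = 0.6080 + 2.328 = 2.936 bar
Scaling to 92.8 °C: P = 2.936 × 365.95/779.15 = 1.379 bar

1.38 bar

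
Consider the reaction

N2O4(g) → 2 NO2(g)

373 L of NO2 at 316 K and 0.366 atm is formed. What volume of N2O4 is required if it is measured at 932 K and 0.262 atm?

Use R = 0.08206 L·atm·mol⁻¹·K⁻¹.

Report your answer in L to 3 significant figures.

n(NO2) = PV/RT = (0.366 × 373) / (0.08206 × 316) = 5.265 mol
n(N2O4) = (1/2) × 5.265 = 2.632 mol
V = nRT/P = 2.632 × 0.08206 × 932 / 0.262 = 768.3 L

768 L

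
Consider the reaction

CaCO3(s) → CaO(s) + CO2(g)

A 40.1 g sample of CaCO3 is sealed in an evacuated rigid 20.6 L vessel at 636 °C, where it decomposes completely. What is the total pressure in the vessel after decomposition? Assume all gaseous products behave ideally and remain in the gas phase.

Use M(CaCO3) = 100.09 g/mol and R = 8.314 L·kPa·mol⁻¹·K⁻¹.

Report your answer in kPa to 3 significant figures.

n(CaCO3) = 40.1 / 100.09 = 0.4006 mol
n(gas produced) = (1/1) × 0.4006 = 0.4006 mol
P = nRT/V = 0.4006 × 8.314 × 909.15 / 20.6 = 147.0 kPa

147 kPa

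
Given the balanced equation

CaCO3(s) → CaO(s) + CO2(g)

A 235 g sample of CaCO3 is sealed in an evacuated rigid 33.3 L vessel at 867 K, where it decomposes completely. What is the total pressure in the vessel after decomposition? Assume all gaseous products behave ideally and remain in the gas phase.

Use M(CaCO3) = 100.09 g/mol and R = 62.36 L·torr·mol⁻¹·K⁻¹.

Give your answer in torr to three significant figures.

n(CaCO3) = 235 / 100.09 = 2.348 mol
n(gas produced) = (1/1) × 2.348 = 2.348 mol
P = nRT/V = 2.348 × 62.36 × 867 / 33.3 = 3812 torr

3810 torr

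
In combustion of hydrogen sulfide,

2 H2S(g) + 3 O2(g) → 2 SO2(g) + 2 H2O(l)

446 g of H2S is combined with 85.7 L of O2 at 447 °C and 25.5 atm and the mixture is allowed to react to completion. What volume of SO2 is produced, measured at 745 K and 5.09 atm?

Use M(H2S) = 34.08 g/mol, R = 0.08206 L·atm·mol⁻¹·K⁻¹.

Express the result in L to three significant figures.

157 L

n(H2S) = 446 / 34.08 = 13.09 mol
n(O2) = PV/RT = (25.5 × 85.7) / (0.08206 × 720.15) = 36.98 mol
For 13.09 mol H2S, stoichiometry requires (3/2) × 13.09 = 19.63 mol O2; 36.98 mol is available, so H2S is limiting.
n(SO2) = (2/2) × 13.09 = 13.09 mol
V(SO2) = nRT/P = 13.09 × 0.08206 × 745 / 5.09 = 157.2 L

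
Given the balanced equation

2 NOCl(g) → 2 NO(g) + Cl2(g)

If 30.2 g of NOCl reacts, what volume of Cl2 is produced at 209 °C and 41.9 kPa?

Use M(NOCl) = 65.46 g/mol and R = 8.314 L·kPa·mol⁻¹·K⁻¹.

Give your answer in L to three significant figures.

22.1 L

n(NOCl) = 30.20 / 65.46 = 0.4614 mol
n(Cl2) = (1/2) × 0.4614 = 0.2307 mol
V = nRT/P = 0.2307 × 8.314 × 482.15 / 41.9 = 22.07 L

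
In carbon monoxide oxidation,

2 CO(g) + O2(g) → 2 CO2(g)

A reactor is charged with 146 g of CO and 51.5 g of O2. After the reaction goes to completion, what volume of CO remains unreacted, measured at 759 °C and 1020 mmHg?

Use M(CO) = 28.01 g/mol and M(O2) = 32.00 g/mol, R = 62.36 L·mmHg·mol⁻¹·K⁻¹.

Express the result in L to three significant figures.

n(CO) = 146 / 28.01 = 5.212 mol
n(O2) = 51.5 / 32.00 = 1.609 mol
For 5.212 mol CO, stoichiometry requires (1/2) × 5.212 = 2.606 mol O2; 1.609 mol is available, so O2 is limiting.
n(CO) consumed = (2/1) × 1.609 = 3.218 mol; remaining = 5.212 − 3.218 = 1.994 mol
V(CO) = nRT/P = 1.994 × 62.36 × 1032.15 / 1020 = 125.8 L

126 L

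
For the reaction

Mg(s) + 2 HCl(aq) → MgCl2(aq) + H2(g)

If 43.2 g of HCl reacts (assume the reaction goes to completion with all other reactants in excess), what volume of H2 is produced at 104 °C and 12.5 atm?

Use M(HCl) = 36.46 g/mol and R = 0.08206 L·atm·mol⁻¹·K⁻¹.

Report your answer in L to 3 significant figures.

n(HCl) = 43.20 / 36.46 = 1.185 mol
n(H2) = (1/2) × 1.185 = 0.5925 mol
V = nRT/P = 0.5925 × 0.08206 × 377.15 / 12.5 = 1.467 L

1.47 L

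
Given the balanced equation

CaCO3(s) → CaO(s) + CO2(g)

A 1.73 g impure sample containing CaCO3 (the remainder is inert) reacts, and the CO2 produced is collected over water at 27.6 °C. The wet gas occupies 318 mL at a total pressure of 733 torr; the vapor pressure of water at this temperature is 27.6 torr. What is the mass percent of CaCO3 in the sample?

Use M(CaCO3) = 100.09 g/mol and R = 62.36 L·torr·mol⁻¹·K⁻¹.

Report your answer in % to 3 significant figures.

P(CO2) = 733 − 27.6 = 705.4 torr
n(CO2) = PV/RT = (705.4 × 0.3180) / (62.36 × 300.75) = 0.01196 mol
n(CaCO3) = (1/1) × 0.01196 = 0.01196 mol
m(CaCO3) = 0.01196 × 100.09 = 1.197 g
%CaCO3 = 1.197 / 1.73 × 100 = 69.19%

69.2 %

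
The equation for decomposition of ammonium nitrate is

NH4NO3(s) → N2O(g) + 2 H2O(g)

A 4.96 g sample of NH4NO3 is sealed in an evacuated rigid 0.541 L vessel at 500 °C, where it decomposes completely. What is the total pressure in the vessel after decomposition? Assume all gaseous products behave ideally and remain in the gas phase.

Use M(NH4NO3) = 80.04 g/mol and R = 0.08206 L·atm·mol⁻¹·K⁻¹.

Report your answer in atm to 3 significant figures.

n(NH4NO3) = 4.96 / 80.04 = 0.06197 mol
n(gas produced) = (3/1) × 0.06197 = 0.1859 mol
P = nRT/V = 0.1859 × 0.08206 × 773.15 / 0.541 = 21.80 atm

21.8 atm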